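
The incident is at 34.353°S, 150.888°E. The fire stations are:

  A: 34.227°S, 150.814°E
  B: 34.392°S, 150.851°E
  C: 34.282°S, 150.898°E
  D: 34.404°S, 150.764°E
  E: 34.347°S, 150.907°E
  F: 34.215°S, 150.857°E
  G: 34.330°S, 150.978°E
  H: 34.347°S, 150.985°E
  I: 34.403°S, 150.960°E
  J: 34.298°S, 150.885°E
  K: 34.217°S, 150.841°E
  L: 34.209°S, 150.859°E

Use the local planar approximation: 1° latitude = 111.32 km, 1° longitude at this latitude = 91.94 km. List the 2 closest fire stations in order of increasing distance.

E, B

Distances from 34.353°S, 150.888°E:
A: 15.589 km
B: 5.515 km
C: 7.957 km
D: 12.736 km
E: 1.870 km
F: 15.624 km
G: 8.662 km
H: 8.943 km
I: 8.649 km
J: 6.129 km
K: 15.744 km
L: 16.250 km
Sorted: E (1.870 km) < B (5.515 km) < J (6.129 km) < C (7.957 km) < …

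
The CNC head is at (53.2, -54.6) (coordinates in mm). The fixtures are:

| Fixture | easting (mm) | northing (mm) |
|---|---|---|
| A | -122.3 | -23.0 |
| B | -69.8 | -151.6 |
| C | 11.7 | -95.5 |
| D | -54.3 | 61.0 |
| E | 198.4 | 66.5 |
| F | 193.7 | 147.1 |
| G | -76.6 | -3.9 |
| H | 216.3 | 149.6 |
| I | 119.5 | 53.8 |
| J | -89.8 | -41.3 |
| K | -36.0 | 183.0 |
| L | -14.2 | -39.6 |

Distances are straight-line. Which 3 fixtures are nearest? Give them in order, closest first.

C, L, I

Distances from (53.2, -54.6):
A: √((-175.5)² + (31.6)²) = √(30800.250 + 998.560) = 178.3 mm
B: √((-123.0)² + (-97.0)²) = √(15129.000 + 9409.000) = 156.6 mm
C: √((-41.5)² + (-40.9)²) = √(1722.250 + 1672.810) = 58.3 mm
D: √((-107.5)² + (115.6)²) = √(11556.250 + 13363.360) = 157.9 mm
E: √((145.2)² + (121.1)²) = √(21083.040 + 14665.210) = 189.1 mm
F: √((140.5)² + (201.7)²) = √(19740.250 + 40682.890) = 245.8 mm
G: √((-129.8)² + (50.7)²) = √(16848.040 + 2570.490) = 139.4 mm
H: √((163.1)² + (204.2)²) = √(26601.610 + 41697.640) = 261.3 mm
I: √((66.3)² + (108.4)²) = √(4395.690 + 11750.560) = 127.1 mm
J: √((-143.0)² + (13.3)²) = √(20449.000 + 176.890) = 143.6 mm
K: √((-89.2)² + (237.6)²) = √(7956.640 + 56453.760) = 253.8 mm
L: √((-67.4)² + (15.0)²) = √(4542.760 + 225.000) = 69.0 mm
Sorted: C (58.3 mm) < L (69.0 mm) < I (127.1 mm) < G (139.4 mm) < J (143.6 mm) < …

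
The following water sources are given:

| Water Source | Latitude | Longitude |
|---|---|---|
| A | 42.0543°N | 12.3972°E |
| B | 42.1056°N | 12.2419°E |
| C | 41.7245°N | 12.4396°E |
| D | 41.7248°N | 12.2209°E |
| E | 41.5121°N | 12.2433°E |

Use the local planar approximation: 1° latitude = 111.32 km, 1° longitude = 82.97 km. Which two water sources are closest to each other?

Pairwise distances:
A–B: √((0.0513·111.32)² + (-0.1553·82.97)²) = √(32.612277 + 166.029436) = 14.0940 km
C–D: √((0.0003·111.32)² + (-0.2187·82.97)²) = √(0.001115 + 329.260586) = 18.1456 km
D–E: √((-0.2127·111.32)² + (0.0224·82.97)²) = √(560.636508 + 3.454126) = 23.7506 km
C–E: √((-0.2124·111.32)² + (-0.1963·82.97)²) = √(559.056138 + 265.266727) = 28.7110 km
A–C: √((-0.3298·111.32)² + (0.0424·82.97)²) = √(1347.869040 + 12.375817) = 36.8815 km
A–D: √((-0.3295·111.32)² + (-0.1763·82.97)²) = √(1345.417998 + 213.967004) = 39.4890 km
B–D: √((-0.3808·111.32)² + (-0.0210·82.97)²) = √(1796.967716 + 3.035853) = 42.4264 km
B–C: √((-0.3811·111.32)² + (0.1977·82.97)²) = √(1799.800188 + 269.063953) = 45.4848 km
A–E: √((-0.5422·111.32)² + (-0.1539·82.97)²) = √(3643.052432 + 163.049481) = 61.6936 km
B–E: √((-0.5935·111.32)² + (0.0014·82.97)²) = √(4365.036121 + 0.013493) = 66.0685 km
Closest pair: A–B at 14.0940 km.

A and B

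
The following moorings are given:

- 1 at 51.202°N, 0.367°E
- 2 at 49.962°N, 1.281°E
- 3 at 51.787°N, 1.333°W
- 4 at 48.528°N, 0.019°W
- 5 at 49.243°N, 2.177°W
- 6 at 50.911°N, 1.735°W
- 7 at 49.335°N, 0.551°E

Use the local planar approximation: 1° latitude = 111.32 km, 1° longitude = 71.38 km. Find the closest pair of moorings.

2 and 7

Pairwise distances:
2–7: √((-0.627·111.32)² + (-0.730·71.38)²) = √(4871.71055 + 2715.18113) = 87.103 km
4–7: √((0.807·111.32)² + (0.570·71.38)²) = √(8070.37035 + 1655.39942) = 98.619 km
3–6: √((-0.876·111.32)² + (-0.402·71.38)²) = √(9509.43267 + 823.38925) = 101.650 km
1–3: √((0.585·111.32)² + (-1.700·71.38)²) = √(4240.90093 + 14724.85172) = 137.716 km
1–2: √((-1.240·111.32)² + (0.914·71.38)²) = √(19054.15815 + 4256.42984) = 152.678 km
1–6: √((-0.291·111.32)² + (-2.102·71.38)²) = √(1049.37901 + 22512.22966) = 153.498 km
4–5: √((0.715·111.32)² + (-2.158·71.38)²) = √(6335.17300 + 23727.71777) = 173.387 km
2–4: √((-1.434·111.32)² + (-1.300·71.38)²) = √(25482.65638 + 8610.72644) = 184.644 km
5–6: √((1.668·111.32)² + (0.442·71.38)²) = √(34477.71600 + 995.39998) = 188.343 km
5–7: √((0.092·111.32)² + (2.728·71.38)²) = √(104.88709 + 37917.68542) = 194.994 km
1–7: √((-1.867·111.32)² + (0.184·71.38)²) = √(43195.15445 + 172.49985) = 208.249 km
6–7: √((-1.576·111.32)² + (2.286·71.38)²) = √(30779.30588 + 26625.97619) = 239.594 km
2–6: √((0.949·111.32)² + (-3.016·71.38)²) = √(11160.37584 + 46346.37397) = 239.806 km
2–5: √((-0.719·111.32)² + (-3.458·71.38)²) = √(6406.25433 + 60926.05597) = 259.485 km
2–3: √((1.825·111.32)² + (-2.614·71.38)²) = √(41273.57928 + 34814.82798) = 275.841 km
1–5: √((-1.959·111.32)² + (-2.544·71.38)²) = √(47557.08944 + 32975.18959) = 283.782 km
3–5: √((-2.544·111.32)² + (-0.844·71.38)²) = √(80201.15252 + 3629.42629) = 289.535 km
4–6: √((2.383·111.32)² + (-1.716·71.38)²) = √(70371.12273 + 15003.32974) = 292.189 km
1–4: √((-2.674·111.32)² + (-0.386·71.38)²) = √(88607.23839 + 759.15018) = 298.942 km
3–7: √((-2.452·111.32)² + (1.884·71.38)²) = √(74505.32732 + 18084.84888) = 304.286 km
3–4: √((-3.259·111.32)² + (1.314·71.38)²) = √(131617.94819 + 8797.18688) = 374.720 km
Closest pair: 2–7 at 87.103 km.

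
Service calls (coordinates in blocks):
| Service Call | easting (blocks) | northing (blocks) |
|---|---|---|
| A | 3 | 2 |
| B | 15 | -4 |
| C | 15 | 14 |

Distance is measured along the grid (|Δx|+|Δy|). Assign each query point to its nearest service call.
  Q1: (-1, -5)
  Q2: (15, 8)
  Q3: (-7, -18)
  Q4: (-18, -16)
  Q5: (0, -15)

Q1 at (-1, -5):
  A: 11 blocks
  B: 17 blocks
  C: 35 blocks
  → nearest: A (11 blocks)
Q2 at (15, 8):
  A: 18 blocks
  B: 12 blocks
  C: 6 blocks
  → nearest: C (6 blocks)
Q3 at (-7, -18):
  A: 30 blocks
  B: 36 blocks
  C: 54 blocks
  → nearest: A (30 blocks)
Q4 at (-18, -16):
  A: 39 blocks
  B: 45 blocks
  C: 63 blocks
  → nearest: A (39 blocks)
Q5 at (0, -15):
  A: 20 blocks
  B: 26 blocks
  C: 44 blocks
  → nearest: A (20 blocks)

Q1→A; Q2→C; Q3→A; Q4→A; Q5→A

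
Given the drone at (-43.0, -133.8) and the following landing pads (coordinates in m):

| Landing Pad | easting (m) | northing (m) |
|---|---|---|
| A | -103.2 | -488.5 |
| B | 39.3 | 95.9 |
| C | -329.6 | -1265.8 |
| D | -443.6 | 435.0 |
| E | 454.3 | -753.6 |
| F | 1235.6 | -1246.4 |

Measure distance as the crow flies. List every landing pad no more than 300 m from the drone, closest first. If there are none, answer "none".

B

Distances from (-43.0, -133.8):
A: √((-60.2)² + (-354.7)²) = √(3624.040 + 125812.090) = 359.8 m
B: √((82.3)² + (229.7)²) = √(6773.290 + 52762.090) = 244.0 m
C: √((-286.6)² + (-1132.0)²) = √(82139.560 + 1281424.000) = 1167.7 m
D: √((-400.6)² + (568.8)²) = √(160480.360 + 323533.440) = 695.7 m
E: √((497.3)² + (-619.8)²) = √(247307.290 + 384152.040) = 794.6 m
F: √((1278.6)² + (-1112.6)²) = √(1634817.960 + 1237878.760) = 1694.9 m
Threshold 300 m: B (244.0 m) is within range.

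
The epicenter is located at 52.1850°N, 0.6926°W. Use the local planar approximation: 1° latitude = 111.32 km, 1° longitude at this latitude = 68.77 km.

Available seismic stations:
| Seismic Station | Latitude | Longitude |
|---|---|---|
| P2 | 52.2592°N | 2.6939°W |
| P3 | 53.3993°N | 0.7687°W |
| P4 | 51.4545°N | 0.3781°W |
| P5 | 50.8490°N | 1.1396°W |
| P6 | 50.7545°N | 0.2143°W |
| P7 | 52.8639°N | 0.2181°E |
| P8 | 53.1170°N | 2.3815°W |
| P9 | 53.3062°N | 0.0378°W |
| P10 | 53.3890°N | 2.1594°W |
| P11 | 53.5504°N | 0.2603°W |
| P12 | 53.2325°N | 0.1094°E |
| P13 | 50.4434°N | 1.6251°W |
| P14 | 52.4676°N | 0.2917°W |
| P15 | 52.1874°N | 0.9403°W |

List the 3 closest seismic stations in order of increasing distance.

P15, P14, P4

Distances from 52.1850°N, 0.6926°W:
P2: 137.8770 km
P3: 135.2771 km
P4: 84.1463 km
P5: 151.8672 km
P6: 162.6049 km
P7: 98.1528 km
P8: 155.7367 km
P9: 132.6868 km
P10: 167.7468 km
P11: 154.8764 km
P12: 128.9933 km
P13: 204.2055 km
P14: 41.8302 km
P15: 17.0364 km
Sorted: P15 (17.0364 km) < P14 (41.8302 km) < P4 (84.1463 km) < P7 (98.1528 km) < P12 (128.9933 km) < …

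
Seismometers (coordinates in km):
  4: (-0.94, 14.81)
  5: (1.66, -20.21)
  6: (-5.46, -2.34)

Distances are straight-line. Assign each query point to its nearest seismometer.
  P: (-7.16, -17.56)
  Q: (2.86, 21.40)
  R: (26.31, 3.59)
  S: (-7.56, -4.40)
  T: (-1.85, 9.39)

P at (-7.16, -17.56):
  4: √((6.22)² + (32.37)²) = √(38.6884 + 1047.8169) = 32.96 km
  5: √((8.82)² + (-2.65)²) = √(77.7924 + 7.0225) = 9.21 km
  6: √((1.70)² + (15.22)²) = √(2.8900 + 231.6484) = 15.31 km
  → nearest: 5 (9.21 km)
Q at (2.86, 21.40):
  4: √((-3.80)² + (-6.59)²) = √(14.4400 + 43.4281) = 7.61 km
  5: √((-1.20)² + (-41.61)²) = √(1.4400 + 1731.3921) = 41.63 km
  6: √((-8.32)² + (-23.74)²) = √(69.2224 + 563.5876) = 25.16 km
  → nearest: 4 (7.61 km)
R at (26.31, 3.59):
  4: √((-27.25)² + (11.22)²) = √(742.5625 + 125.8884) = 29.47 km
  5: √((-24.65)² + (-23.80)²) = √(607.6225 + 566.4400) = 34.26 km
  6: √((-31.77)² + (-5.93)²) = √(1009.3329 + 35.1649) = 32.32 km
  → nearest: 4 (29.47 km)
S at (-7.56, -4.40):
  4: √((6.62)² + (19.21)²) = √(43.8244 + 369.0241) = 20.32 km
  5: √((9.22)² + (-15.81)²) = √(85.0084 + 249.9561) = 18.30 km
  6: √((2.10)² + (2.06)²) = √(4.4100 + 4.2436) = 2.94 km
  → nearest: 6 (2.94 km)
T at (-1.85, 9.39):
  4: √((0.91)² + (5.42)²) = √(0.8281 + 29.3764) = 5.50 km
  5: √((3.51)² + (-29.60)²) = √(12.3201 + 876.1600) = 29.81 km
  6: √((-3.61)² + (-11.73)²) = √(13.0321 + 137.5929) = 12.27 km
  → nearest: 4 (5.50 km)

P→5; Q→4; R→4; S→6; T→4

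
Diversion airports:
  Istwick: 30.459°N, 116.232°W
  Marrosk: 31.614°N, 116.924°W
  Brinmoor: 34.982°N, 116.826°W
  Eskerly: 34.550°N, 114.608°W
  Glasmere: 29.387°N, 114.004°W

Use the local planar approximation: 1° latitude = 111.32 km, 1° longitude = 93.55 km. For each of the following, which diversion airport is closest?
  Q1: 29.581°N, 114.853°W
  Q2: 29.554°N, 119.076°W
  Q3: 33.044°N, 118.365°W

Q1→Glasmere; Q2→Istwick; Q3→Marrosk

Q1 at 29.581°N, 114.853°W:
  Istwick: √((0.878·111.32)² + (-1.379·93.55)²) = √(9552.90430 + 16642.40613) = 161.850 km
  Marrosk: √((2.033·111.32)² + (-2.071·93.55)²) = √(51217.82744 + 37535.98194) = 297.916 km
  Brinmoor: √((5.401·111.32)² + (-1.973·93.55)²) = √(361488.71991 + 34067.61685) = 628.933 km
  Eskerly: √((4.969·111.32)² + (0.245·93.55)²) = √(305973.90470 + 525.31494) = 553.624 km
  Glasmere: √((-0.194·111.32)² + (0.849·93.55)²) = √(466.39067 + 6308.16383) = 82.308 km
  → nearest: Glasmere (82.308 km)
Q2 at 29.554°N, 119.076°W:
  Istwick: √((0.905·111.32)² + (2.844·93.55)²) = √(10149.47443 + 70785.90156) = 284.491 km
  Marrosk: √((2.060·111.32)² + (2.152·93.55)²) = √(52587.29549 + 40529.58134) = 305.151 km
  Brinmoor: √((5.428·111.32)² + (2.250·93.55)²) = √(365111.97169 + 44304.98766) = 639.857 km
  Eskerly: √((4.996·111.32)² + (4.468·93.55)²) = √(309308.07258 + 174708.45075) = 695.713 km
  Glasmere: √((-0.167·111.32)² + (5.072·93.55)²) = √(345.60446 + 225136.58461) = 474.850 km
  → nearest: Istwick (284.491 km)
Q3 at 33.044°N, 118.365°W:
  Istwick: √((-2.585·111.32)² + (2.133·93.55)²) = √(82807.08375 + 39817.06963) = 350.177 km
  Marrosk: √((-1.430·111.32)² + (1.441·93.55)²) = √(25340.69199 + 18172.53631) = 208.598 km
  Brinmoor: √((1.938·111.32)² + (1.539·93.55)²) = √(46542.95368 + 20728.35430) = 259.367 km
  Eskerly: √((1.506·111.32)² + (3.757·93.55)²) = √(28105.82508 + 123529.29812) = 389.404 km
  Glasmere: √((-3.657·111.32)² + (4.361·93.55)²) = √(165728.16282 + 166440.78561) = 576.341 km
  → nearest: Marrosk (208.598 km)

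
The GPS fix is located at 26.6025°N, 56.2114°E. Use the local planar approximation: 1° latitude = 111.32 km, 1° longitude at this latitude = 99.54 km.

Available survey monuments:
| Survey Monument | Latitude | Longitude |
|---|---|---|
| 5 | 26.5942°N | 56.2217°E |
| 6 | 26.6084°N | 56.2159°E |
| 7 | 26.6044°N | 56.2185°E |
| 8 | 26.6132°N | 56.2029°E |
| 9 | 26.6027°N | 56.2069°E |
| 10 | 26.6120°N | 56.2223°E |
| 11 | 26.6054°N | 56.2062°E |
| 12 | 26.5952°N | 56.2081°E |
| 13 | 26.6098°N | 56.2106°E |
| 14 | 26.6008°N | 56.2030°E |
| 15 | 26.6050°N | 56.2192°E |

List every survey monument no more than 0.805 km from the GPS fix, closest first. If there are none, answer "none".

9, 11, 7, 6

Distances from 26.6025°N, 56.2114°E:
5: 1.3802 km
6: 0.7950 km
7: 0.7377 km
8: 1.4610 km
9: 0.4485 km
10: 1.5151 km
11: 0.6100 km
12: 0.8765 km
13: 0.8165 km
14: 0.8573 km
15: 0.8248 km
Threshold 0.805 km: 9 (0.4485 km), 11 (0.6100 km), 7 (0.7377 km), 6 (0.7950 km) are within range.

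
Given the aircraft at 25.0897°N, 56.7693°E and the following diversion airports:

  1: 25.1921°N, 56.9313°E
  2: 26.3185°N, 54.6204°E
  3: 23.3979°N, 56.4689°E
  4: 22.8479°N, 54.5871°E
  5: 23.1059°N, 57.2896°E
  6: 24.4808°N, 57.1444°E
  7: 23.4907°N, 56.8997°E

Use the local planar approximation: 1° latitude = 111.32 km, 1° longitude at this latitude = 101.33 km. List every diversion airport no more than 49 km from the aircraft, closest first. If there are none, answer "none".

1

Distances from 25.0897°N, 56.7693°E:
1: √((0.1024·111.32)² + (0.1620·101.33)²) = √(129.941031 + 269.467327) = 19.9852 km
2: √((1.2288·111.32)² + (-2.1489·101.33)²) = √(18711.508477 + 47414.207617) = 257.1492 km
3: √((-1.6918·111.32)² + (-0.3004·101.33)²) = √(35468.631854 + 926.565108) = 190.7753 km
4: √((-2.2418·111.32)² + (-2.1822·101.33)²) = √(62278.784093 + 48895.083056) = 333.4275 km
5: √((-1.9838·111.32)² + (0.5203·101.33)²) = √(48768.810966 + 2779.609179) = 227.0428 km
6: √((-0.6089·111.32)² + (0.3751·101.33)²) = √(4594.500926 + 1444.675187) = 77.7121 km
7: √((-1.5990·111.32)² + (0.1304·101.33)²) = √(31684.242080 + 174.594785) = 178.4904 km
Threshold 49 km: 1 (19.9852 km) is within range.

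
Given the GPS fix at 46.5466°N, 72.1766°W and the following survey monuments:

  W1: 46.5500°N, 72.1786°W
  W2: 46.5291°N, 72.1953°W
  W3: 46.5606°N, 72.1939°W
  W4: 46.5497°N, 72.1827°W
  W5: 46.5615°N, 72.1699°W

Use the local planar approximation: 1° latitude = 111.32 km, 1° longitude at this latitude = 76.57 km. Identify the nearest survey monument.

Distances from 46.5466°N, 72.1766°W:
W1: 0.4083 km
W2: 2.4177 km
W3: 2.0454 km
W4: 0.5807 km
W5: 1.7362 km
Minimum: W1 at 0.4083 km.

W1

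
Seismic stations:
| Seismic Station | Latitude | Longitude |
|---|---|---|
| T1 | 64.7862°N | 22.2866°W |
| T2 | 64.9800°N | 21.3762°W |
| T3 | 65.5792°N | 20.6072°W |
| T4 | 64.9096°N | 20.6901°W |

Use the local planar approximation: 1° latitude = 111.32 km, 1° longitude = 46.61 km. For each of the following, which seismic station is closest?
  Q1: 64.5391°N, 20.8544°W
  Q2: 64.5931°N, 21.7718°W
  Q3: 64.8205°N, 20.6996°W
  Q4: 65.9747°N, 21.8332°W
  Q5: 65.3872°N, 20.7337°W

Q1→T4; Q2→T1; Q3→T4; Q4→T3; Q5→T3

Q1 at 64.5391°N, 20.8544°W:
  T1: √((0.2471·111.32)² + (-1.4322·46.61)²) = √(756.644511 + 4456.208930) = 72.2001 km
  T2: √((0.4409·111.32)² + (-0.5218·46.61)²) = √(2408.943383 + 591.515808) = 54.7764 km
  T3: √((1.0401·111.32)² + (0.2472·46.61)²) = √(13405.918909 + 132.756300) = 116.3558 km
  T4: √((0.3705·111.32)² + (0.1643·46.61)²) = √(1701.072485 + 58.645316) = 41.9490 km
  → nearest: T4 (41.9490 km)
Q2 at 64.5931°N, 21.7718°W:
  T1: √((0.1931·111.32)² + (-0.5148·46.61)²) = √(462.073373 + 575.751771) = 32.2153 km
  T2: √((0.3869·111.32)² + (0.3956·46.61)²) = √(1854.999747 + 339.993623) = 46.8508 km
  T3: √((0.9861·111.32)² + (1.1646·46.61)²) = √(12050.035127 + 2946.536175) = 122.4605 km
  T4: √((0.3165·111.32)² + (1.0817·46.61)²) = √(1241.348787 + 2541.978455) = 61.5088 km
  → nearest: T1 (32.2153 km)
Q3 at 64.8205°N, 20.6996°W:
  T1: √((-0.0343·111.32)² + (-1.5870·46.61)²) = √(14.579232 + 5471.571256) = 74.0686 km
  T2: √((0.1595·111.32)² + (-0.6766·46.61)²) = √(315.259201 + 994.539858) = 36.1911 km
  T3: √((0.7587·111.32)² + (0.0924·46.61)²) = √(7133.235520 + 18.548216) = 84.5682 km
  T4: √((0.0891·111.32)² + (0.0095·46.61)²) = √(98.378864 + 0.196067) = 9.9285 km
  → nearest: T4 (9.9285 km)
Q4 at 65.9747°N, 21.8332°W:
  T1: √((-1.1885·111.32)² + (-0.4534·46.61)²) = √(17504.300787 + 446.602590) = 133.9810 km
  T2: √((-0.9947·111.32)² + (0.4570·46.61)²) = √(12261.133786 + 453.722803) = 112.7602 km
  T3: √((-0.3955·111.32)² + (1.2260·46.61)²) = √(1938.382012 + 3265.420736) = 72.1374 km
  T4: √((-1.0651·111.32)² + (1.1431·46.61)²) = √(14058.117364 + 2838.746785) = 129.9879 km
  → nearest: T3 (72.1374 km)
Q5 at 65.3872°N, 20.7337°W:
  T1: √((-0.6010·111.32)² + (-1.5529·46.61)²) = √(4476.054227 + 5238.961245) = 98.5648 km
  T2: √((-0.4072·111.32)² + (-0.6425·46.61)²) = √(2054.763933 + 896.818317) = 54.3285 km
  T3: √((0.1920·111.32)² + (0.1265·46.61)²) = √(456.823937 + 34.764762) = 22.1718 km
  T4: √((-0.4776·111.32)² + (0.0436·46.61)²) = √(2826.669492 + 4.129821) = 53.2053 km
  → nearest: T3 (22.1718 km)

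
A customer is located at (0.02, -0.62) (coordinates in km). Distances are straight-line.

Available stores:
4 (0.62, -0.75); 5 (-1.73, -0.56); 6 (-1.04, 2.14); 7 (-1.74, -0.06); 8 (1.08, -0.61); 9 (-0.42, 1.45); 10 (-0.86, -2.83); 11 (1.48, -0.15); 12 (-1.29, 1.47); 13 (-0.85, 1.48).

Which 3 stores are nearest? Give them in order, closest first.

4, 8, 11

Distances from (0.02, -0.62):
4: √((0.60)² + (-0.13)²) = √(0.3600 + 0.0169) = 0.61 km
5: √((-1.75)² + (0.06)²) = √(3.0625 + 0.0036) = 1.75 km
6: √((-1.06)² + (2.76)²) = √(1.1236 + 7.6176) = 2.96 km
7: √((-1.76)² + (0.56)²) = √(3.0976 + 0.3136) = 1.85 km
8: √((1.06)² + (0.01)²) = √(1.1236 + 0.0001) = 1.06 km
9: √((-0.44)² + (2.07)²) = √(0.1936 + 4.2849) = 2.12 km
10: √((-0.88)² + (-2.21)²) = √(0.7744 + 4.8841) = 2.38 km
11: √((1.46)² + (0.47)²) = √(2.1316 + 0.2209) = 1.53 km
12: √((-1.31)² + (2.09)²) = √(1.7161 + 4.3681) = 2.47 km
13: √((-0.87)² + (2.10)²) = √(0.7569 + 4.4100) = 2.27 km
Sorted: 4 (0.61 km) < 8 (1.06 km) < 11 (1.53 km) < 5 (1.75 km) < 7 (1.85 km) < …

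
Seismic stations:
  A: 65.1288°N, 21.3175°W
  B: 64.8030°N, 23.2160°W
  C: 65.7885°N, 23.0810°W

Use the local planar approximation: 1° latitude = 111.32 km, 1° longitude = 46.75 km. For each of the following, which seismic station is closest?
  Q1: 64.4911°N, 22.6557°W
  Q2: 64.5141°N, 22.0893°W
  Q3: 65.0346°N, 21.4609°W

Q1→B; Q2→B; Q3→A

Q1 at 64.4911°N, 22.6557°W:
  A: 94.6217 km
  B: 43.4932 km
  C: 145.7887 km
  → nearest: B (43.4932 km)
Q2 at 64.5141°N, 22.0893°W:
  A: 77.3585 km
  B: 61.7151 km
  C: 149.2496 km
  → nearest: B (61.7151 km)
Q3 at 65.0346°N, 21.4609°W:
  A: 12.4461 km
  B: 86.0061 km
  C: 113.0476 km
  → nearest: A (12.4461 km)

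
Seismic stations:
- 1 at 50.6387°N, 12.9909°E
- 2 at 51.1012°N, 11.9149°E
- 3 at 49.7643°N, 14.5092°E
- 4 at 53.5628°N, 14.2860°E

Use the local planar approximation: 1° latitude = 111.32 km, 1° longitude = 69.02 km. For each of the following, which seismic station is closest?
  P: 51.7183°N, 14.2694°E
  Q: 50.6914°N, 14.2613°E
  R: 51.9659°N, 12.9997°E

P at 51.7183°N, 14.2694°E:
  1: 149.0978 km
  2: 176.4307 km
  3: 218.1481 km
  4: 205.3329 km
  → nearest: 1 (149.0978 km)
Q at 50.6914°N, 14.2613°E:
  1: 87.8790 km
  2: 168.2510 km
  3: 104.6135 km
  4: 319.6488 km
  → nearest: 1 (87.8790 km)
R at 51.9659°N, 12.9997°E:
  1: 147.7452 km
  2: 121.9493 km
  3: 266.3079 km
  4: 198.7034 km
  → nearest: 2 (121.9493 km)

P→1; Q→1; R→2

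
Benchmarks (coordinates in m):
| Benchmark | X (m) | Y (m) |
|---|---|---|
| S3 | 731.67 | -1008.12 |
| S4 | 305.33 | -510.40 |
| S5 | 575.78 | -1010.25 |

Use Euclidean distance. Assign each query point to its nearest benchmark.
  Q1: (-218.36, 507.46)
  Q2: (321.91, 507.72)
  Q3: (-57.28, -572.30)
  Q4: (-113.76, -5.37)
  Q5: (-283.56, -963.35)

Q1→S4; Q2→S4; Q3→S4; Q4→S4; Q5→S4

Q1 at (-218.36, 507.46):
  S3: √((950.03)² + (-1515.58)²) = √(902557.0009 + 2296982.7364) = 1788.73 m
  S4: √((523.69)² + (-1017.86)²) = √(274251.2161 + 1036038.9796) = 1144.68 m
  S5: √((794.14)² + (-1517.71)²) = √(630658.3396 + 2303443.6441) = 1712.92 m
  → nearest: S4 (1144.68 m)
Q2 at (321.91, 507.72):
  S3: √((409.76)² + (-1515.84)²) = √(167903.2576 + 2297770.9056) = 1570.25 m
  S4: √((-16.58)² + (-1018.12)²) = √(274.8964 + 1036568.3344) = 1018.25 m
  S5: √((253.87)² + (-1517.97)²) = √(64449.9769 + 2304232.9209) = 1539.05 m
  → nearest: S4 (1018.25 m)
Q3 at (-57.28, -572.30):
  S3: √((788.95)² + (-435.82)²) = √(622442.1025 + 189939.0724) = 901.32 m
  S4: √((362.61)² + (61.90)²) = √(131486.0121 + 3831.6100) = 367.86 m
  S5: √((633.06)² + (-437.95)²) = √(400764.9636 + 191800.2025) = 769.78 m
  → nearest: S4 (367.86 m)
Q4 at (-113.76, -5.37):
  S3: √((845.43)² + (-1002.75)²) = √(714751.8849 + 1005507.5625) = 1311.59 m
  S4: √((419.09)² + (-505.03)²) = √(175636.4281 + 255055.3009) = 656.27 m
  S5: √((689.54)² + (-1004.88)²) = √(475465.4116 + 1009783.8144) = 1218.71 m
  → nearest: S4 (656.27 m)
Q5 at (-283.56, -963.35):
  S3: √((1015.23)² + (-44.77)²) = √(1030691.9529 + 2004.3529) = 1016.22 m
  S4: √((588.89)² + (452.95)²) = √(346791.4321 + 205163.7025) = 742.94 m
  S5: √((859.34)² + (-46.90)²) = √(738465.2356 + 2199.6100) = 860.62 m
  → nearest: S4 (742.94 m)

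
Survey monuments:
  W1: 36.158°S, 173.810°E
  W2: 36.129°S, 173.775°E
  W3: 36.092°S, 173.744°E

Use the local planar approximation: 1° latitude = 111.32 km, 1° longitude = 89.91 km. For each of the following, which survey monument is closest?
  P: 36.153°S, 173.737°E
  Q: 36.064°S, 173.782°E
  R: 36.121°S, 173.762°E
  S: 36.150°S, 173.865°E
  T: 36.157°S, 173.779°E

P at 36.153°S, 173.737°E:
  W1: 6.587 km
  W2: 4.337 km
  W3: 6.820 km
  → nearest: W2 (4.337 km)
Q at 36.064°S, 173.782°E:
  W1: 10.763 km
  W2: 7.263 km
  W3: 4.625 km
  → nearest: W3 (4.625 km)
R at 36.121°S, 173.762°E:
  W1: 5.966 km
  W2: 1.469 km
  W3: 3.611 km
  → nearest: W2 (1.469 km)
S at 36.150°S, 173.865°E:
  W1: 5.025 km
  W2: 8.423 km
  W3: 12.651 km
  → nearest: W1 (5.025 km)
T at 36.157°S, 173.779°E:
  W1: 2.789 km
  W2: 3.138 km
  W3: 7.890 km
  → nearest: W1 (2.789 km)

P→W2; Q→W3; R→W2; S→W1; T→W1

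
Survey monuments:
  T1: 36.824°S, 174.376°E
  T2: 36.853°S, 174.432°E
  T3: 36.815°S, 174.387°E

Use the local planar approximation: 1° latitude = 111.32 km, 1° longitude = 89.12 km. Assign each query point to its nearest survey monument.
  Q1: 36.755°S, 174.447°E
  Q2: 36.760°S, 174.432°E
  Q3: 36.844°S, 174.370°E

Q1→T3; Q2→T3; Q3→T1

Q1 at 36.755°S, 174.447°E:
  T1: 9.952 km
  T2: 10.991 km
  T3: 8.556 km
  → nearest: T3 (8.556 km)
Q2 at 36.760°S, 174.432°E:
  T1: 8.699 km
  T2: 10.353 km
  T3: 7.319 km
  → nearest: T3 (7.319 km)
Q3 at 36.844°S, 174.370°E:
  T1: 2.290 km
  T2: 5.616 km
  T3: 3.566 km
  → nearest: T1 (2.290 km)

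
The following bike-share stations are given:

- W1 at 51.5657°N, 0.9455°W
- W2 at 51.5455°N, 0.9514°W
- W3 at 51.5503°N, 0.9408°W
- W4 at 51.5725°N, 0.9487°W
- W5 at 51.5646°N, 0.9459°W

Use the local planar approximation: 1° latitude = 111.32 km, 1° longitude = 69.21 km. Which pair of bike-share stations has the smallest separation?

Pairwise distances:
W1–W2: 2.2854 km
W1–W3: 1.7449 km
W1–W4: 0.7887 km
W1–W5: 0.1255 km
W2–W3: 0.9076 km
W2–W4: 3.0114 km
W2–W5: 2.1600 km
W3–W4: 2.5311 km
W3–W5: 1.6305 km
W4–W5: 0.9005 km
Closest pair: W1–W5 at 0.1255 km.

W1 and W5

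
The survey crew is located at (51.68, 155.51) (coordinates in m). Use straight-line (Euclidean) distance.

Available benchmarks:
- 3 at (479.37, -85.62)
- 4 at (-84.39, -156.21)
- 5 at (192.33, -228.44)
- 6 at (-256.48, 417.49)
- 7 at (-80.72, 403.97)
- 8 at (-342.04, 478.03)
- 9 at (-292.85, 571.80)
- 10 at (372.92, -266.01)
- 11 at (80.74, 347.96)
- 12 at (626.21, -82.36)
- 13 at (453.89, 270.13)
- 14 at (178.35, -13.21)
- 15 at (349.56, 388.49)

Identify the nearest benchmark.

Distances from (51.68, 155.51):
3: 490.98 m
4: 340.12 m
5: 408.90 m
6: 404.47 m
7: 281.54 m
8: 508.95 m
9: 540.37 m
10: 529.98 m
11: 194.63 m
12: 621.83 m
13: 418.22 m
14: 210.98 m
15: 378.17 m
Minimum: 11 at 194.63 m.

11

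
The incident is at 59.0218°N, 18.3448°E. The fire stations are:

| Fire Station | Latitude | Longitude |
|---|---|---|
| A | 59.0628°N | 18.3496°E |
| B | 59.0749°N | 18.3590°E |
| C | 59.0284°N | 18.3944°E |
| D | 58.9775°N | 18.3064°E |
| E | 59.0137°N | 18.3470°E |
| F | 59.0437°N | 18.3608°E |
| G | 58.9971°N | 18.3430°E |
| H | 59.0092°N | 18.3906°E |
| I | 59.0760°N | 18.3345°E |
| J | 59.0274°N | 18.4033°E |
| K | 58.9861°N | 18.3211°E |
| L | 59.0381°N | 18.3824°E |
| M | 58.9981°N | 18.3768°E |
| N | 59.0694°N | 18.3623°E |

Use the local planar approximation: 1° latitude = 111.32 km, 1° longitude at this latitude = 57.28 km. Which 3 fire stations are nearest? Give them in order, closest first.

Distances from 59.0218°N, 18.3448°E:
A: 4.5724 km
B: 5.9668 km
C: 2.9345 km
D: 5.3998 km
E: 0.9105 km
F: 2.6045 km
G: 2.7515 km
H: 2.9748 km
I: 6.0623 km
J: 3.4084 km
K: 4.1996 km
L: 2.8162 km
M: 3.2125 km
N: 5.3928 km
Sorted: E (0.9105 km) < F (2.6045 km) < G (2.7515 km) < L (2.8162 km) < C (2.9345 km) < …

E, F, G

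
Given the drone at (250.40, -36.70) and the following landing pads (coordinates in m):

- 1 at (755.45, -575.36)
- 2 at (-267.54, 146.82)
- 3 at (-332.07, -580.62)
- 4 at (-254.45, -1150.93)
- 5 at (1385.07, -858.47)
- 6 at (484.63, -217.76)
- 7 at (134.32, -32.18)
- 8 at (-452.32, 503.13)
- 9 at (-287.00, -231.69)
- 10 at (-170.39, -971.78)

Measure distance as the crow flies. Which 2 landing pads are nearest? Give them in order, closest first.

Distances from (250.40, -36.70):
1: 738.40 m
2: 549.49 m
3: 796.94 m
4: 1223.27 m
5: 1400.99 m
6: 296.05 m
7: 116.17 m
8: 886.13 m
9: 571.68 m
10: 1025.40 m
Sorted: 7 (116.17 m) < 6 (296.05 m) < 2 (549.49 m) < 9 (571.68 m) < …

7, 6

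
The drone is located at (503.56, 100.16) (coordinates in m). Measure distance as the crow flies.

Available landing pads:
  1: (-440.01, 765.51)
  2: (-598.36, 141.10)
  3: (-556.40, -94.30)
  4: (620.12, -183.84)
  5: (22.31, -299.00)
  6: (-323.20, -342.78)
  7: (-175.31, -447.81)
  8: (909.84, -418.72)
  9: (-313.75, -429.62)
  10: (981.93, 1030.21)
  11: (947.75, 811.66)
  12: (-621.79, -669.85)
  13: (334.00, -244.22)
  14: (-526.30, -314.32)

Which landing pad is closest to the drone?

Distances from (503.56, 100.16):
1: √((-943.57)² + (665.35)²) = √(890324.3449 + 442690.6225) = 1154.56 m
2: √((-1101.92)² + (40.94)²) = √(1214227.6864 + 1676.0836) = 1102.68 m
3: √((-1059.96)² + (-194.46)²) = √(1123515.2016 + 37814.6916) = 1077.65 m
4: √((116.56)² + (-284.00)²) = √(13586.2336 + 80656.0000) = 306.99 m
5: √((-481.25)² + (-399.16)²) = √(231601.5625 + 159328.7056) = 625.24 m
6: √((-826.76)² + (-442.94)²) = √(683532.0976 + 196195.8436) = 937.94 m
7: √((-678.87)² + (-547.97)²) = √(460864.4769 + 300271.1209) = 872.43 m
8: √((406.28)² + (-518.88)²) = √(165063.4384 + 269236.4544) = 659.01 m
9: √((-817.31)² + (-529.78)²) = √(667995.6361 + 280666.8484) = 973.99 m
10: √((478.37)² + (930.05)²) = √(228837.8569 + 864993.0025) = 1045.86 m
11: √((444.19)² + (711.50)²) = √(197304.7561 + 506232.2500) = 838.77 m
12: √((-1125.35)² + (-770.01)²) = √(1266412.6225 + 592915.4001) = 1363.57 m
13: √((-169.56)² + (-344.38)²) = √(28750.5936 + 118597.5844) = 383.86 m
14: √((-1029.86)² + (-414.48)²) = √(1060611.6196 + 171793.6704) = 1110.14 m
Minimum: 4 at 306.99 m.

4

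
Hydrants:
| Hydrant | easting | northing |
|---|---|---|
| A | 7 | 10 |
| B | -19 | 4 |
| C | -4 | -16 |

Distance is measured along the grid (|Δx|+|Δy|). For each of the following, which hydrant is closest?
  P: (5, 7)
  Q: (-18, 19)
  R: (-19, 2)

P→A; Q→B; R→B

P at (5, 7):
  A: |2| + |3| = 2 + 3 = 5
  B: |-24| + |-3| = 24 + 3 = 27
  C: |-9| + |-23| = 9 + 23 = 32
  → nearest: A (5)
Q at (-18, 19):
  A: |25| + |-9| = 25 + 9 = 34
  B: |-1| + |-15| = 1 + 15 = 16
  C: |14| + |-35| = 14 + 35 = 49
  → nearest: B (16)
R at (-19, 2):
  A: |26| + |8| = 26 + 8 = 34
  B: |0| + |2| = 0 + 2 = 2
  C: |15| + |-18| = 15 + 18 = 33
  → nearest: B (2)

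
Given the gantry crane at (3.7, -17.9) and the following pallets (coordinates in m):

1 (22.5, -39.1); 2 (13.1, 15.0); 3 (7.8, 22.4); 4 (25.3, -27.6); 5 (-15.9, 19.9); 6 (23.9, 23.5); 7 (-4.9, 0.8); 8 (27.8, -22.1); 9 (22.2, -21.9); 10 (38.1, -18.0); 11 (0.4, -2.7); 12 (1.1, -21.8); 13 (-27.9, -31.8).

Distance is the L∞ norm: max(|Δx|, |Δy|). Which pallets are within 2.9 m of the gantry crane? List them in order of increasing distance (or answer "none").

none

Distances from (3.7, -17.9):
1: max(|18.8|, |-21.2|) = 21.2 m
2: max(|9.4|, |32.9|) = 32.9 m
3: max(|4.1|, |40.3|) = 40.3 m
4: max(|21.6|, |-9.7|) = 21.6 m
5: max(|-19.6|, |37.8|) = 37.8 m
6: max(|20.2|, |41.4|) = 41.4 m
7: max(|-8.6|, |18.7|) = 18.7 m
8: max(|24.1|, |-4.2|) = 24.1 m
9: max(|18.5|, |-4.0|) = 18.5 m
10: max(|34.4|, |-0.1|) = 34.4 m
11: max(|-3.3|, |15.2|) = 15.2 m
12: max(|-2.6|, |-3.9|) = 3.9 m
13: max(|-31.6|, |-13.9|) = 31.6 m
Threshold 2.9 m: none within range.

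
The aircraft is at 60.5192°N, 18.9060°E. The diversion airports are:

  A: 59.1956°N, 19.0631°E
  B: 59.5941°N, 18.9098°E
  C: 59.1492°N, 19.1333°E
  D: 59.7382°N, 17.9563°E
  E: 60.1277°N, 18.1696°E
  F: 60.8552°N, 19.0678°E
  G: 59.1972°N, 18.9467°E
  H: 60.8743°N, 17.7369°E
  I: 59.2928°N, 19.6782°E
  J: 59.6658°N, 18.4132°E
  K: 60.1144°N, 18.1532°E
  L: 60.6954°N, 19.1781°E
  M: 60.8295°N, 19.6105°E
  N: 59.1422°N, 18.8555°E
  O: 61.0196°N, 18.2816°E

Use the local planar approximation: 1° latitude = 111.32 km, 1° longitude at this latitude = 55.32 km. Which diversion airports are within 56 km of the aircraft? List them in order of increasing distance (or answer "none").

L, F, M

Distances from 60.5192°N, 18.9060°E:
A: √((-1.3236·111.32)² + (0.1571·55.32)²) = √(21710.004441 + 75.529518) = 147.5992 km
B: √((-0.9251·111.32)² + (0.0038·55.32)²) = √(10605.319511 + 0.044191) = 102.9823 km
C: √((-1.3700·111.32)² + (0.2273·55.32)²) = √(23258.812071 + 158.111411) = 153.0259 km
D: √((-0.7810·111.32)² + (-0.9497·55.32)²) = √(7558.723570 + 2760.178819) = 101.5820 km
E: √((-0.3915·111.32)² + (-0.7364·55.32)²) = √(1899.371548 + 1659.555965) = 59.6567 km
F: √((0.3360·111.32)² + (0.1618·55.32)²) = √(1399.023308 + 80.116391) = 38.4596 km
G: √((-1.3220·111.32)² + (0.0407·55.32)²) = √(21657.548998 + 5.069360) = 147.1823 km
H: √((0.3551·111.32)² + (-1.1691·55.32)²) = √(1562.599712 + 4182.805437) = 75.7985 km
I: √((-1.2264·111.32)² + (0.7722·55.32)²) = √(18638.488026 + 1824.836409) = 143.0501 km
J: √((-0.8534·111.32)² + (-0.4928·55.32)²) = √(9025.092720 + 743.200069) = 98.8347 km
K: √((-0.4048·111.32)² + (-0.7528·55.32)²) = √(2030.614126 + 1734.297363) = 61.3589 km
L: √((0.1762·111.32)² + (0.2721·55.32)²) = √(384.731905 + 226.579924) = 24.7247 km
M: √((0.3103·111.32)² + (0.7045·55.32)²) = √(1193.190938 + 1518.890052) = 52.0776 km
N: √((-1.3770·111.32)² + (-0.0505·55.32)²) = √(23497.100577 + 7.804536) = 153.3131 km
O: √((0.5004·111.32)² + (-0.6244·55.32)²) = √(3102.994440 + 1193.136500) = 65.5449 km
Threshold 56 km: L (24.7247 km), F (38.4596 km), M (52.0776 km) are within range.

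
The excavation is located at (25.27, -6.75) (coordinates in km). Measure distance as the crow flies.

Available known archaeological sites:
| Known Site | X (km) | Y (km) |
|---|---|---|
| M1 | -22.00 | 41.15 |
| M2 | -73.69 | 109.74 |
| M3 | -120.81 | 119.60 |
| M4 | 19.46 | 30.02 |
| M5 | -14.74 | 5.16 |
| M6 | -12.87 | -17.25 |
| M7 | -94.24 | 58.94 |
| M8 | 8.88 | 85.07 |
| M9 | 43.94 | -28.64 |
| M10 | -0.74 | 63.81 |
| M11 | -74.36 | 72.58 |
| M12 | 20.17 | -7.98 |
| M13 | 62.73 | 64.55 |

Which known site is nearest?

Distances from (25.27, -6.75):
M1: √((-47.27)² + (47.90)²) = √(2234.4529 + 2294.4100) = 67.30 km
M2: √((-98.96)² + (116.49)²) = √(9793.0816 + 13569.9201) = 152.85 km
M3: √((-146.08)² + (126.35)²) = √(21339.3664 + 15964.3225) = 193.14 km
M4: √((-5.81)² + (36.77)²) = √(33.7561 + 1352.0329) = 37.23 km
M5: √((-40.01)² + (11.91)²) = √(1600.8001 + 141.8481) = 41.75 km
M6: √((-38.14)² + (-10.50)²) = √(1454.6596 + 110.2500) = 39.56 km
M7: √((-119.51)² + (65.69)²) = √(14282.6401 + 4315.1761) = 136.37 km
M8: √((-16.39)² + (91.82)²) = √(268.6321 + 8430.9124) = 93.27 km
M9: √((18.67)² + (-21.89)²) = √(348.5689 + 479.1721) = 28.77 km
M10: √((-26.01)² + (70.56)²) = √(676.5201 + 4978.7136) = 75.20 km
M11: √((-99.63)² + (79.33)²) = √(9926.1369 + 6293.2489) = 127.36 km
M12: √((-5.10)² + (-1.23)²) = √(26.0100 + 1.5129) = 5.25 km
M13: √((37.46)² + (71.30)²) = √(1403.2516 + 5083.6900) = 80.54 km
Minimum: M12 at 5.25 km.

M12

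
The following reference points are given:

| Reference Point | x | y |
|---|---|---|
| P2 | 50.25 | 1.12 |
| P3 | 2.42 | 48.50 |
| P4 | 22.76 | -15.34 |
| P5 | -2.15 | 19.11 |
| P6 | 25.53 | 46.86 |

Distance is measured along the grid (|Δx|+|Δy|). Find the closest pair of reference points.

P3 and P6

Pairwise distances:
P2–P3: |-47.83| + |47.38| = 47.83 + 47.38 = 95.21
P2–P4: |-27.49| + |-16.46| = 27.49 + 16.46 = 43.95
P2–P5: |-52.40| + |17.99| = 52.40 + 17.99 = 70.39
P2–P6: |-24.72| + |45.74| = 24.72 + 45.74 = 70.46
P3–P4: |20.34| + |-63.84| = 20.34 + 63.84 = 84.18
P3–P5: |-4.57| + |-29.39| = 4.57 + 29.39 = 33.96
P3–P6: |23.11| + |-1.64| = 23.11 + 1.64 = 24.75
P4–P5: |-24.91| + |34.45| = 24.91 + 34.45 = 59.36
P4–P6: |2.77| + |62.20| = 2.77 + 62.20 = 64.97
P5–P6: |27.68| + |27.75| = 27.68 + 27.75 = 55.43
Closest pair: P3–P6 at 24.75.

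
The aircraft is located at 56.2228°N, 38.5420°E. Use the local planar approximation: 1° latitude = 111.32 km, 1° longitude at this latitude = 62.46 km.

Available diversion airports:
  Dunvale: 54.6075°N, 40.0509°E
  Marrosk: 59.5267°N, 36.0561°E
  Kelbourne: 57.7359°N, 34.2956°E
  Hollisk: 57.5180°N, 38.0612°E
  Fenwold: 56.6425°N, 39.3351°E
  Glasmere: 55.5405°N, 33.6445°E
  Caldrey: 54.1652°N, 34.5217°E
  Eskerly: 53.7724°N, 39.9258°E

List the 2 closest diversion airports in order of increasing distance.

Distances from 56.2228°N, 38.5420°E:
Dunvale: √((-1.6153·111.32)² + (1.5089·62.46)²) = √(32333.504713 + 8882.288536) = 203.0167 km
Marrosk: √((3.3039·111.32)² + (-2.4859·62.46)²) = √(135269.592966 + 24108.559870) = 399.2219 km
Kelbourne: √((1.5131·111.32)² + (-4.2464·62.46)²) = √(28371.458212 + 70347.029286) = 314.1950 km
Hollisk: √((1.2952·111.32)² + (-0.4808·62.46)²) = √(20788.352234 + 901.847027) = 147.2759 km
Fenwold: √((0.4197·111.32)² + (0.7931·62.46)²) = √(2182.852215 + 2453.916945) = 68.0938 km
Glasmere: √((-0.6823·111.32)² + (-4.8975·62.46)²) = √(5768.954822 + 93573.494635) = 315.1864 km
Caldrey: √((-2.0576·111.32)² + (-4.0203·62.46)²) = √(52464.833363 + 63055.196527) = 339.8824 km
Eskerly: √((-2.4504·111.32)² + (1.3838·62.46)²) = √(74408.125338 + 7470.516208) = 286.1444 km
Sorted: Fenwold (68.0938 km) < Hollisk (147.2759 km) < Dunvale (203.0167 km) < Eskerly (286.1444 km) < …

Fenwold, Hollisk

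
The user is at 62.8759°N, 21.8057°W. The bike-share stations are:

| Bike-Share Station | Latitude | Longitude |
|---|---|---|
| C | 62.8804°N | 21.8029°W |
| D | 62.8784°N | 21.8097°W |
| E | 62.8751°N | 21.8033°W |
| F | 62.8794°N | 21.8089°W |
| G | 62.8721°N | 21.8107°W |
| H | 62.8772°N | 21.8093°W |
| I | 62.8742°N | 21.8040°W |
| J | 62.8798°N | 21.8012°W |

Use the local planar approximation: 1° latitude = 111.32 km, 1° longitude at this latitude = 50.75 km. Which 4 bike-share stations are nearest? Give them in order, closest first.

Distances from 62.8759°N, 21.8057°W:
C: √((0.0045·111.32)² + (0.0028·50.75)²) = √(0.250941 + 0.020192) = 0.5207 km
D: √((0.0025·111.32)² + (-0.0040·50.75)²) = √(0.077451 + 0.041209) = 0.3445 km
E: √((-0.0008·111.32)² + (0.0024·50.75)²) = √(0.007931 + 0.014835) = 0.1509 km
F: √((0.0035·111.32)² + (-0.0032·50.75)²) = √(0.151804 + 0.026374) = 0.4221 km
G: √((-0.0038·111.32)² + (-0.0050·50.75)²) = √(0.178943 + 0.064389) = 0.4933 km
H: √((0.0013·111.32)² + (-0.0036·50.75)²) = √(0.020943 + 0.033379) = 0.2331 km
I: √((-0.0017·111.32)² + (0.0017·50.75)²) = √(0.035813 + 0.007443) = 0.2080 km
J: √((0.0039·111.32)² + (0.0045·50.75)²) = √(0.188484 + 0.052155) = 0.4906 km
Sorted: E (0.1509 km) < I (0.2080 km) < H (0.2331 km) < D (0.3445 km) < F (0.4221 km) < J (0.4906 km) < …

E, I, H, D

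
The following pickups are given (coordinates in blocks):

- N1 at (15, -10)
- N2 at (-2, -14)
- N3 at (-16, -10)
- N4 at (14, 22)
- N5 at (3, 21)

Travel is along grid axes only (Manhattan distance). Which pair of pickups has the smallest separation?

Pairwise distances:
N4–N5: 12 blocks
N2–N3: 18 blocks
N1–N2: 21 blocks
N1–N3: 31 blocks
N1–N4: 33 blocks
N2–N5: 40 blocks
N1–N5: 43 blocks
N3–N5: 50 blocks
N2–N4: 52 blocks
N3–N4: 62 blocks
Closest pair: N4–N5 at 12 blocks.

N4 and N5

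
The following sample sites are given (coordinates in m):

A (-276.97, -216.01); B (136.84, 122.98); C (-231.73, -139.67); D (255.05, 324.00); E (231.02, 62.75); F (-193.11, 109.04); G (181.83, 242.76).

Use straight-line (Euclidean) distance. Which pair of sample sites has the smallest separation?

A and C

Pairwise distances:
A–B: 534.93 m
A–C: 88.74 m
A–D: 758.06 m
A–E: 579.45 m
A–F: 335.69 m
A–G: 648.82 m
B–C: 452.58 m
B–D: 233.20 m
B–E: 111.79 m
B–F: 330.24 m
B–G: 127.95 m
C–D: 672.27 m
C–E: 505.09 m
C–F: 251.69 m
C–G: 563.28 m
D–E: 262.35 m
D–F: 497.05 m
D–G: 109.37 m
E–F: 426.65 m
E–G: 186.61 m
F–G: 398.07 m
Closest pair: A–C at 88.74 m.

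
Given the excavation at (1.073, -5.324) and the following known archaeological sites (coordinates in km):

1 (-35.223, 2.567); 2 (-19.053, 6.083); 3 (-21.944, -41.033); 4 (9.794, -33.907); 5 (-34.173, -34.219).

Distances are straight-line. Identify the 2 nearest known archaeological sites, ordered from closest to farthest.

2, 4

Distances from (1.073, -5.324):
1: 37.144 km
2: 23.134 km
3: 42.484 km
4: 29.884 km
5: 45.576 km
Sorted: 2 (23.134 km) < 4 (29.884 km) < 1 (37.144 km) < 3 (42.484 km) < …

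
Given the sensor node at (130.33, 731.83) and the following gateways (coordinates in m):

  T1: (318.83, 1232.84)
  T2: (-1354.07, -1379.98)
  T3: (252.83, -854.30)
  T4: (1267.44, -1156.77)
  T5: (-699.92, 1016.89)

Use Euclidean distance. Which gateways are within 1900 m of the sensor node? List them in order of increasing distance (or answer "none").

Distances from (130.33, 731.83):
T1: √((188.50)² + (501.01)²) = √(35532.2500 + 251011.0201) = 535.30 m
T2: √((-1484.40)² + (-2111.81)²) = √(2203443.3600 + 4459741.4761) = 2581.31 m
T3: √((122.50)² + (-1586.13)²) = √(15006.2500 + 2515808.3769) = 1590.85 m
T4: √((1137.11)² + (-1888.60)²) = √(1293019.1521 + 3566809.9600) = 2204.50 m
T5: √((-830.25)² + (285.06)²) = √(689315.0625 + 81259.2036) = 877.82 m
Threshold 1900 m: T1 (535.30 m), T5 (877.82 m), T3 (1590.85 m) are within range.

T1, T5, T3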